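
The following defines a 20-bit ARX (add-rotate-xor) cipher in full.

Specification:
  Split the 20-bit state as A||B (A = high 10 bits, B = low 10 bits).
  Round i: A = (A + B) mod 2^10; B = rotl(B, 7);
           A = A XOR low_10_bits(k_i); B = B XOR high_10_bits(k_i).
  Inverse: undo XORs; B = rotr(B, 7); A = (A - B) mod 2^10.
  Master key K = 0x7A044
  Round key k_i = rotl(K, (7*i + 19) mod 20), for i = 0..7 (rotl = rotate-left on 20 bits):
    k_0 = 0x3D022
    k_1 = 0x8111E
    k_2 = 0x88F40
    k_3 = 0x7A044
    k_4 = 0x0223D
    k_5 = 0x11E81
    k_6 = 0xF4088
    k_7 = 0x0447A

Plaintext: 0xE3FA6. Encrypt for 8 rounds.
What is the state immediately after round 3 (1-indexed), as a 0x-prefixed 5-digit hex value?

s_0 = plaintext = 0xE3FA6
s_1 = Round(s_0, k_0) = 0xC5F80
s_2 = Round(s_1, k_1) = 0xE2674
s_3 = Round(s_2, k_2) = 0xAF46D
s_4 = Round(s_3, k_3) = 0xDBB65
s_5 = Round(s_4, k_4) = 0x3BAE4
s_6 = Round(s_5, k_5) = 0x54E1B
s_7 = Round(s_6, k_6) = 0xF9A13
s_8 = Round(s_7, k_7) = 0x60DD3

0xAF46D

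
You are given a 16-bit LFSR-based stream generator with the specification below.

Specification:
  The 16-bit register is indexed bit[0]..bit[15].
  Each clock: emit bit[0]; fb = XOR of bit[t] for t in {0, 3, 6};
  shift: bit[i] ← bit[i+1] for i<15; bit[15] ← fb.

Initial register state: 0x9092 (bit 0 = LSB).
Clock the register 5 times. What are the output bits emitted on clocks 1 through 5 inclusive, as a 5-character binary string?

reg_0 = 0x9092
clock 1: out=0, reg = 0x4849
clock 2: out=1, reg = 0xA424
clock 3: out=0, reg = 0x5212
clock 4: out=0, reg = 0x2909
clock 5: out=1, reg = 0x1484

01001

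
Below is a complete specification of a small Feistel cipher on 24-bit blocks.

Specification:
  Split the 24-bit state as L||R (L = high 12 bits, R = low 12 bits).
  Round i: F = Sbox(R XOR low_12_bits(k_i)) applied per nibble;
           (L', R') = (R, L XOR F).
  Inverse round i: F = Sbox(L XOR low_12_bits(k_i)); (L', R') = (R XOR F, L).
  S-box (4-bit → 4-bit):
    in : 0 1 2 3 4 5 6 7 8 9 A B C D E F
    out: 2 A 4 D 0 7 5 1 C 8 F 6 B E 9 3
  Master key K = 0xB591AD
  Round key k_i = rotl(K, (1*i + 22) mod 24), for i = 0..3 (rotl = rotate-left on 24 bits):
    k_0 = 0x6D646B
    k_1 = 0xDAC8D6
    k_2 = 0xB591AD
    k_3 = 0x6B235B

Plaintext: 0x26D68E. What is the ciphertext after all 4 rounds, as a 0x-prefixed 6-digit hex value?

s_0 = plaintext = 0x26D68E
s_1 = Round(s_0, k_0) = 0x68E6FA
s_2 = Round(s_1, k_1) = 0x6FAFC5
s_3 = Round(s_2, k_2) = 0xFC5FA6
s_4 = Round(s_3, k_3) = 0xFA64FB

0xFA64FB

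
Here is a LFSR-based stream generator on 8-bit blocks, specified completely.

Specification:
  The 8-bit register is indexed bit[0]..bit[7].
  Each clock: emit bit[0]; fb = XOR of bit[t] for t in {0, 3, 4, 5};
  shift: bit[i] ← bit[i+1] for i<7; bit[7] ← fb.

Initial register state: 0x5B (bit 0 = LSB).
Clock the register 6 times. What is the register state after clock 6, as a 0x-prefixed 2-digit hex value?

reg_0 = 0x5B
clock 1: out=1, reg = 0xAD
clock 2: out=1, reg = 0xD6
clock 3: out=0, reg = 0xEB
clock 4: out=1, reg = 0xF5
clock 5: out=1, reg = 0xFA
clock 6: out=0, reg = 0xFD

0xFD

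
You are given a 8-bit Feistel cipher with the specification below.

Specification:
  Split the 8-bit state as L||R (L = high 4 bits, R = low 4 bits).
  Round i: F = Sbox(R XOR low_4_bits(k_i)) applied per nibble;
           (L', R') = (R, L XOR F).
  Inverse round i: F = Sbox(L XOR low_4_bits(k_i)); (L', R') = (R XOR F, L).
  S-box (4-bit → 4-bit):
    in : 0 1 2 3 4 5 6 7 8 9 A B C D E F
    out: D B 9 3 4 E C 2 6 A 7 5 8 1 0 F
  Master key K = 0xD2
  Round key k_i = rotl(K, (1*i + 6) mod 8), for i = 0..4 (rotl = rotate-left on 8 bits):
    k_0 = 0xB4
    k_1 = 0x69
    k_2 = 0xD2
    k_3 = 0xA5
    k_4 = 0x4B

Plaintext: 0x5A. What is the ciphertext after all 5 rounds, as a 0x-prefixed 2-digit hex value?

s_0 = plaintext = 0x5A
s_1 = Round(s_0, k_0) = 0xA5
s_2 = Round(s_1, k_1) = 0x52
s_3 = Round(s_2, k_2) = 0x28
s_4 = Round(s_3, k_3) = 0x83
s_5 = Round(s_4, k_4) = 0x3E

0x3E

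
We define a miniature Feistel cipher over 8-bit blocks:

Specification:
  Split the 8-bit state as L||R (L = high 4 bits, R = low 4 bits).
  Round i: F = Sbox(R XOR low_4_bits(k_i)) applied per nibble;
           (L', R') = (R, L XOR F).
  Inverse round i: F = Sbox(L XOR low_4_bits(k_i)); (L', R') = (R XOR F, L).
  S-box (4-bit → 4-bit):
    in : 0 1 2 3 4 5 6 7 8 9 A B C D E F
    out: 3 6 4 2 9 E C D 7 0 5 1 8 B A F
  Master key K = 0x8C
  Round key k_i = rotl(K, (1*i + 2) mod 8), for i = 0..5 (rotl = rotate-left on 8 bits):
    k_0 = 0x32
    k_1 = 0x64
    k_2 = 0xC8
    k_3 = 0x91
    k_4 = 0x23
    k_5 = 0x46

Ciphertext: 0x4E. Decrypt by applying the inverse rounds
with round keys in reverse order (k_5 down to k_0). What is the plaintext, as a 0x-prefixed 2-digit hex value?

s_0 = ciphertext = 0x4E
s_1 = InvRound(s_0, k_5) = 0xA4
s_2 = InvRound(s_1, k_4) = 0x4A
s_3 = InvRound(s_2, k_3) = 0x44
s_4 = InvRound(s_3, k_2) = 0xC4
s_5 = InvRound(s_4, k_1) = 0x3C
s_6 = InvRound(s_5, k_0) = 0xA3

0xA3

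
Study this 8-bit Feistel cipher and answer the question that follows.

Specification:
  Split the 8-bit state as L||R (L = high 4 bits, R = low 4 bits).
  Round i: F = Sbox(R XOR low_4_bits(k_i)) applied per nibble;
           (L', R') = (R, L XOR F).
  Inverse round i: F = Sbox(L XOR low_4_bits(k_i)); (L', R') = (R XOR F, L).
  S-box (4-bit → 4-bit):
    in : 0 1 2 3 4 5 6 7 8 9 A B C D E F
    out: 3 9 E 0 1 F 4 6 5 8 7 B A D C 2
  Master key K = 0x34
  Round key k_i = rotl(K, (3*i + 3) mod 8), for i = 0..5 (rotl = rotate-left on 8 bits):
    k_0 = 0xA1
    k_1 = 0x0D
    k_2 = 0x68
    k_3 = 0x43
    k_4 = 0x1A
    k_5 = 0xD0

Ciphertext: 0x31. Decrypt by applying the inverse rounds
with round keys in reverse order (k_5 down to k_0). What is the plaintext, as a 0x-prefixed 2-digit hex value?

0x51

s_0 = ciphertext = 0x31
s_1 = InvRound(s_0, k_5) = 0x13
s_2 = InvRound(s_1, k_4) = 0x81
s_3 = InvRound(s_2, k_3) = 0xA8
s_4 = InvRound(s_3, k_2) = 0x6A
s_5 = InvRound(s_4, k_1) = 0x16
s_6 = InvRound(s_5, k_0) = 0x51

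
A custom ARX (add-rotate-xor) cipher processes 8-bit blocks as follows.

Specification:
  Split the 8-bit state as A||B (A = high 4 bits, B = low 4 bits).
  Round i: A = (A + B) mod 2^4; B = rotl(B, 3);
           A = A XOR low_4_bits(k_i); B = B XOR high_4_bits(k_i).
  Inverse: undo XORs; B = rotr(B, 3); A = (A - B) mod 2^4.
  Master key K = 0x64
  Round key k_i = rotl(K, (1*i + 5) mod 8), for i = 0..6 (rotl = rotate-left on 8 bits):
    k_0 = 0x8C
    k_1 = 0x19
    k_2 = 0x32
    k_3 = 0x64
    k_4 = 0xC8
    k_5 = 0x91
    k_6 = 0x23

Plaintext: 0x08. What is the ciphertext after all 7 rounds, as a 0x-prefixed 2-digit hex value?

s_0 = plaintext = 0x08
s_1 = Round(s_0, k_0) = 0x4C
s_2 = Round(s_1, k_1) = 0x97
s_3 = Round(s_2, k_2) = 0x28
s_4 = Round(s_3, k_3) = 0xE2
s_5 = Round(s_4, k_4) = 0x8D
s_6 = Round(s_5, k_5) = 0x47
s_7 = Round(s_6, k_6) = 0x89

0x89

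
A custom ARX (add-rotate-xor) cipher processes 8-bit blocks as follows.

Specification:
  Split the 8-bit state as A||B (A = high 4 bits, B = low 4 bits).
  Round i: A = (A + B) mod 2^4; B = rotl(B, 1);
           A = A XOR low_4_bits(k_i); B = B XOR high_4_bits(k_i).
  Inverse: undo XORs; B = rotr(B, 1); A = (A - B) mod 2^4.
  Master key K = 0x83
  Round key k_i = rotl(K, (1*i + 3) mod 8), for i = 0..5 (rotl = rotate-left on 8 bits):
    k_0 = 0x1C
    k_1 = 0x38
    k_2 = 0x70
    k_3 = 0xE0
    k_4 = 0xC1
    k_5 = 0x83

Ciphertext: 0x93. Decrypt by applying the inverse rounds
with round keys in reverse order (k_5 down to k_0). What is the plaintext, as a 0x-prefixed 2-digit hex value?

s_0 = ciphertext = 0x93
s_1 = InvRound(s_0, k_5) = 0xDD
s_2 = InvRound(s_1, k_4) = 0x48
s_3 = InvRound(s_2, k_3) = 0x13
s_4 = InvRound(s_3, k_2) = 0xF2
s_5 = InvRound(s_4, k_1) = 0xF8
s_6 = InvRound(s_5, k_0) = 0x7C

0x7C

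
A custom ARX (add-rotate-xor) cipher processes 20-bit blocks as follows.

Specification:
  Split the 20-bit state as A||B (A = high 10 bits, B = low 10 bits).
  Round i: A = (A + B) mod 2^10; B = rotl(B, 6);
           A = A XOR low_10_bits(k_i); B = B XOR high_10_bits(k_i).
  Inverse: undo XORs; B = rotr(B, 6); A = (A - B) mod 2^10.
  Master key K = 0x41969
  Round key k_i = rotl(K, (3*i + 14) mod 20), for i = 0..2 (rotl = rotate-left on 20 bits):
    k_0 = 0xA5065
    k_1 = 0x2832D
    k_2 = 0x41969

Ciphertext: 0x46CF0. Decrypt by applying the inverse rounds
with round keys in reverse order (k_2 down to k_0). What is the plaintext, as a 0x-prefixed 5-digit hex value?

s_0 = ciphertext = 0x46CF0
s_1 = InvRound(s_0, k_2) = 0x42F67
s_2 = InvRound(s_1, k_1) = 0x69C7F
s_3 = InvRound(s_2, k_0) = 0xC1EBB

0xC1EBB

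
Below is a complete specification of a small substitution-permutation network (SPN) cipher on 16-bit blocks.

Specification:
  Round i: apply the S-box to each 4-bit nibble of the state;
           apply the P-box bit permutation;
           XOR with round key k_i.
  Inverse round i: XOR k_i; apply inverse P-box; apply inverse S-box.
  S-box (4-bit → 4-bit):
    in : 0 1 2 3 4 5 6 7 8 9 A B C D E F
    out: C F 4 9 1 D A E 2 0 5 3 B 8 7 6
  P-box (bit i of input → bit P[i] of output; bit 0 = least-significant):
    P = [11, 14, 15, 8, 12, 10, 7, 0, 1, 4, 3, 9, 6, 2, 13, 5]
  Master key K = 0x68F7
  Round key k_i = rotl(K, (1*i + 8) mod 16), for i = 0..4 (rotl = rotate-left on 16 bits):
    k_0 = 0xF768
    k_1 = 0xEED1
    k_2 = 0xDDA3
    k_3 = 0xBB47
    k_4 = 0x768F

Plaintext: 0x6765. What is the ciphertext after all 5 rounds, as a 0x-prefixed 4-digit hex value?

0xC5F1

s_0 = plaintext = 0x6765
s_1 = Round(s_0, k_0) = 0x7855
s_2 = Round(s_1, k_1) = 0x5764
s_3 = Round(s_2, k_2) = 0xF3DA
s_4 = Round(s_3, k_3) = 0x1140
s_5 = Round(s_4, k_4) = 0xC5F1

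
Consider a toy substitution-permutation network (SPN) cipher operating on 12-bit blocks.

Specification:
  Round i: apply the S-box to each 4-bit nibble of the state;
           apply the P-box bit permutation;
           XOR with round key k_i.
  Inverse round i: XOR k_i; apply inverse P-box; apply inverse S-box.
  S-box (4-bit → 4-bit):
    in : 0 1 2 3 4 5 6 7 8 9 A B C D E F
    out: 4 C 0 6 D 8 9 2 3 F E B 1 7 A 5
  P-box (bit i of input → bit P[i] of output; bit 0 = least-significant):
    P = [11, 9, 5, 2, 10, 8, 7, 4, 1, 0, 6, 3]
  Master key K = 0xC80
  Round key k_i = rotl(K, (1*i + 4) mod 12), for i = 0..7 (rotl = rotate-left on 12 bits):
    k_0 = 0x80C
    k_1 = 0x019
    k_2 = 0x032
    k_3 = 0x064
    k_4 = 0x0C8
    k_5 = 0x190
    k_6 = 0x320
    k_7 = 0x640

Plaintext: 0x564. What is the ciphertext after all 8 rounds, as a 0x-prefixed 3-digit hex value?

s_0 = plaintext = 0x564
s_1 = Round(s_0, k_0) = 0x430
s_2 = Round(s_1, k_1) = 0x1F3
s_3 = Round(s_2, k_2) = 0x6DA
s_4 = Round(s_3, k_3) = 0x7CA
s_5 = Round(s_4, k_4) = 0x6ED
s_6 = Round(s_5, k_5) = 0xAAA
s_7 = Round(s_6, k_6) = 0x0DD
s_8 = Round(s_7, k_7) = 0x9A0

0x9A0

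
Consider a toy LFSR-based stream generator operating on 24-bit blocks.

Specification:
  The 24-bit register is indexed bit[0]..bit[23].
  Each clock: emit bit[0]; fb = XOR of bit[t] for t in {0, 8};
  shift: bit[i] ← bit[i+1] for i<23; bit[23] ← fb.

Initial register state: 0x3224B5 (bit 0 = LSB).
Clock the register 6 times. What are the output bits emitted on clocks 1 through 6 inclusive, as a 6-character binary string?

101011

reg_0 = 0x3224B5
clock 1: out=1, reg = 0x99125A
clock 2: out=0, reg = 0x4C892D
clock 3: out=1, reg = 0x264496
clock 4: out=0, reg = 0x13224B
clock 5: out=1, reg = 0x899125
clock 6: out=1, reg = 0x44C892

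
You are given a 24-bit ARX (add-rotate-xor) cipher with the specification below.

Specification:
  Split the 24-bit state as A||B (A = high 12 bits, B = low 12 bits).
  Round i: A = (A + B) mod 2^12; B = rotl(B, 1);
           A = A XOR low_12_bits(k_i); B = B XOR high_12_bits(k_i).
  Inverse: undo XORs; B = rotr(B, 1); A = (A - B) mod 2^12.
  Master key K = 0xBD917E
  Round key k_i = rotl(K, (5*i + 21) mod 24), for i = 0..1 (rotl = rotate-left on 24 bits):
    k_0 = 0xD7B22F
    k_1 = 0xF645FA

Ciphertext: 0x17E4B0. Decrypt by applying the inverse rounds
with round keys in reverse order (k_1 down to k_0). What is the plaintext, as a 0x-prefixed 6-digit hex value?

s_0 = ciphertext = 0x17E4B0
s_1 = InvRound(s_0, k_1) = 0xE9A5EA
s_2 = InvRound(s_1, k_0) = 0x06DC48

0x06DC48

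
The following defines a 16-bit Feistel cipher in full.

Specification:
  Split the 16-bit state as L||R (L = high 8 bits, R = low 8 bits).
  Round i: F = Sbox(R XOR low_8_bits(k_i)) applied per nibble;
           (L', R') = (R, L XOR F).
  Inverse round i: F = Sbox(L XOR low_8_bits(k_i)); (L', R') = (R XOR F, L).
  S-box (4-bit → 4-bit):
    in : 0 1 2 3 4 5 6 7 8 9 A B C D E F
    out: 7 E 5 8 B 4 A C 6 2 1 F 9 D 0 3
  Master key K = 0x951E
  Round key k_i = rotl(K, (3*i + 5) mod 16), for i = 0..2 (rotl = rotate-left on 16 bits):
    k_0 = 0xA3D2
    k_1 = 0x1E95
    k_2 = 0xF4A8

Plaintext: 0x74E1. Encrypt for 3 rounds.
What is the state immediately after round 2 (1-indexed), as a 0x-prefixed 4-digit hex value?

0xFC43

s_0 = plaintext = 0x74E1
s_1 = Round(s_0, k_0) = 0xE1FC
s_2 = Round(s_1, k_1) = 0xFC43
s_3 = Round(s_2, k_2) = 0x43F3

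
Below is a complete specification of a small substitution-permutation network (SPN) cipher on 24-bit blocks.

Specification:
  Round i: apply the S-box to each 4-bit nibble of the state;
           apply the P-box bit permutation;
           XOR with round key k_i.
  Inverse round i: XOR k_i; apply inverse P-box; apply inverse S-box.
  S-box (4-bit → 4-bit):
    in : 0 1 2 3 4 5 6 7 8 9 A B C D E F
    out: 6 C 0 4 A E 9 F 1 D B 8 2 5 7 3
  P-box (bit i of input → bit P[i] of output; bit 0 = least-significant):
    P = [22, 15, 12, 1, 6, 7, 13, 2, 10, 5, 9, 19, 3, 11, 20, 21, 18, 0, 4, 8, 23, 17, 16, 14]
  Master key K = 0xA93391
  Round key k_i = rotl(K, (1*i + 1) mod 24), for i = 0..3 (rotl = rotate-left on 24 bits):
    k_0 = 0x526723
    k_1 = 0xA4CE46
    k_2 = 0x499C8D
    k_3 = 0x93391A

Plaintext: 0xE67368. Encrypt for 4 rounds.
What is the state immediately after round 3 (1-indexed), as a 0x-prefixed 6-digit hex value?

s_0 = plaintext = 0xE67368
s_1 = Round(s_0, k_0) = 0xA56C6F
s_2 = Round(s_1, k_1) = 0x460F3B
s_3 = Round(s_2, k_2) = 0x5FF1AF
s_4 = Round(s_3, k_3) = 0xDCF3D7

0x5FF1AF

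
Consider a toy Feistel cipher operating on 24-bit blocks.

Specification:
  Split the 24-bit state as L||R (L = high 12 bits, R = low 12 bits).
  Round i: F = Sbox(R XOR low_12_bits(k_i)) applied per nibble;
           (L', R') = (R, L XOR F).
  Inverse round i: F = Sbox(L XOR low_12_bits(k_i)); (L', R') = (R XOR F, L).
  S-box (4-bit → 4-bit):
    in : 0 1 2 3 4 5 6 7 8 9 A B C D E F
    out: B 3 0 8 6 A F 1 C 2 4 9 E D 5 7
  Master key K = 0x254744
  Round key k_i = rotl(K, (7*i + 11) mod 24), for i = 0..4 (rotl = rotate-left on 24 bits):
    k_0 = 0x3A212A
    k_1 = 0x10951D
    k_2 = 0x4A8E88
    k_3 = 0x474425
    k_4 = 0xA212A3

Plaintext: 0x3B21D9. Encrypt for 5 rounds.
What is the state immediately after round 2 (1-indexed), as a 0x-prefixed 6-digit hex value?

0x8CAC08

s_0 = plaintext = 0x3B21D9
s_1 = Round(s_0, k_0) = 0x1D98CA
s_2 = Round(s_1, k_1) = 0x8CAC08
s_3 = Round(s_2, k_2) = 0xC08801
s_4 = Round(s_3, k_3) = 0x80120E
s_5 = Round(s_4, k_4) = 0x20E34C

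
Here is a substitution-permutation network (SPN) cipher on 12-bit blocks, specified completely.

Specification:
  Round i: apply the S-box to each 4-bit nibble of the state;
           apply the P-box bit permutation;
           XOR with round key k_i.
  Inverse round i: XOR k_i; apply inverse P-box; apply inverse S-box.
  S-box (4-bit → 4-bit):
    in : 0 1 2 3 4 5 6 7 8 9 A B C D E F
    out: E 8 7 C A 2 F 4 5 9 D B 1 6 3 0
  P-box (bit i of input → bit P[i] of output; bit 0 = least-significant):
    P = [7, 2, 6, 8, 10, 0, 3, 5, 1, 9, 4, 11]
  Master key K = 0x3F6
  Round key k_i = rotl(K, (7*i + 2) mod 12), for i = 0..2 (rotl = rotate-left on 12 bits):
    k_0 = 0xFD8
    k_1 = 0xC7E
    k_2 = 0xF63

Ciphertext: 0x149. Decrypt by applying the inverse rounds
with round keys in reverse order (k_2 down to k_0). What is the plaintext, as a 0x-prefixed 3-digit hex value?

s_0 = ciphertext = 0x149
s_1 = InvRound(s_0, k_2) = 0xBAF
s_2 = InvRound(s_1, k_1) = 0xDEA
s_3 = InvRound(s_2, k_0) = 0x21F

0x21F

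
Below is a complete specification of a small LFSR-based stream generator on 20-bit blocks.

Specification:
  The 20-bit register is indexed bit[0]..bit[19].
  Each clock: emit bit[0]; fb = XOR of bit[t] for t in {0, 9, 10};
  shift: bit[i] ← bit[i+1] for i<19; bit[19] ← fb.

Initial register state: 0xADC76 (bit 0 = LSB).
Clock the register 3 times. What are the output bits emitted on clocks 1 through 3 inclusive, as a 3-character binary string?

reg_0 = 0xADC76
clock 1: out=0, reg = 0xD6E3B
clock 2: out=1, reg = 0xEB71D
clock 3: out=1, reg = 0xF5B8E

011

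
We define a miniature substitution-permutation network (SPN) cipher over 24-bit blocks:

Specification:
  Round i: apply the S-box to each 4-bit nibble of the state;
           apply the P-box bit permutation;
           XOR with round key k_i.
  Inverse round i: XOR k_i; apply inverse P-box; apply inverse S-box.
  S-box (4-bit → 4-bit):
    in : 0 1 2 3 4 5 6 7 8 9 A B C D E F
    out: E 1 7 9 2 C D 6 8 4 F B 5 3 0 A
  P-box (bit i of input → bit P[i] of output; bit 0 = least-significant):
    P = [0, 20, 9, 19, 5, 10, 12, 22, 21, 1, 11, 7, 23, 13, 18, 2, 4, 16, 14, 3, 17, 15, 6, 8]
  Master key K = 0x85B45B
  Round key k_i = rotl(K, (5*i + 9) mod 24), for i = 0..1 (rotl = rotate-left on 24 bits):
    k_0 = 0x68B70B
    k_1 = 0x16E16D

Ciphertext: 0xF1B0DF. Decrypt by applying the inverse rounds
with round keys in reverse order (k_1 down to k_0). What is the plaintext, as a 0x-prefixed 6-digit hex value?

s_0 = ciphertext = 0xF1B0DF
s_1 = InvRound(s_0, k_1) = 0x32CB6E
s_2 = InvRound(s_1, k_0) = 0xC9F9AB

0xC9F9AB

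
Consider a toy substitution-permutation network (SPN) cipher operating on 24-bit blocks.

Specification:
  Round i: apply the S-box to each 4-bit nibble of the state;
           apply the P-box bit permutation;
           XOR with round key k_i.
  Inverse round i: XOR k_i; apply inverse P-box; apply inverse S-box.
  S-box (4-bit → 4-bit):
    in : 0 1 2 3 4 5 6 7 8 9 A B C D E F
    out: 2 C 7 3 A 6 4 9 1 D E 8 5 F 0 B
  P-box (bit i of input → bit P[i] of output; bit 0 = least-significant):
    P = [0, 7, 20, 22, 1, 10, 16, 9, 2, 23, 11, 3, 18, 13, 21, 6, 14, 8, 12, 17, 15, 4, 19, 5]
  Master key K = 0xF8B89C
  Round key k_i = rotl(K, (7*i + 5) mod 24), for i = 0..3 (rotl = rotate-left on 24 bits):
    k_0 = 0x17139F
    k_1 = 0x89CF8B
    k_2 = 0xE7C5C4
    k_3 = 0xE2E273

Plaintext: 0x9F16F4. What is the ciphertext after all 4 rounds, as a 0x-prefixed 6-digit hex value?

s_0 = plaintext = 0x9F16F4
s_1 = Round(s_0, k_0) = 0x7DDC7D
s_2 = Round(s_1, k_1) = 0xFF346C
s_3 = Round(s_2, k_2) = 0x7024FD
s_4 = Round(s_3, k_3) = 0x1645D8

0x1645D8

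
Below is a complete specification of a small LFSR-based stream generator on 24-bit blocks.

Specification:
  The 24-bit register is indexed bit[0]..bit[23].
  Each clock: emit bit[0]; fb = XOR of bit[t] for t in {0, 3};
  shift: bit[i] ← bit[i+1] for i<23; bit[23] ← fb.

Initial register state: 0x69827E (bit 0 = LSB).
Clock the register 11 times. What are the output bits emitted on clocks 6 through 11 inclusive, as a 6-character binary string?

reg_0 = 0x69827E
clock 1: out=0, reg = 0xB4C13F
clock 2: out=1, reg = 0x5A609F
clock 3: out=1, reg = 0x2D304F
clock 4: out=1, reg = 0x169827
clock 5: out=1, reg = 0x8B4C13
clock 6: out=1, reg = 0xC5A609
clock 7: out=1, reg = 0x62D304
clock 8: out=0, reg = 0x316982
clock 9: out=0, reg = 0x18B4C1
clock 10: out=1, reg = 0x8C5A60
clock 11: out=0, reg = 0x462D30

110010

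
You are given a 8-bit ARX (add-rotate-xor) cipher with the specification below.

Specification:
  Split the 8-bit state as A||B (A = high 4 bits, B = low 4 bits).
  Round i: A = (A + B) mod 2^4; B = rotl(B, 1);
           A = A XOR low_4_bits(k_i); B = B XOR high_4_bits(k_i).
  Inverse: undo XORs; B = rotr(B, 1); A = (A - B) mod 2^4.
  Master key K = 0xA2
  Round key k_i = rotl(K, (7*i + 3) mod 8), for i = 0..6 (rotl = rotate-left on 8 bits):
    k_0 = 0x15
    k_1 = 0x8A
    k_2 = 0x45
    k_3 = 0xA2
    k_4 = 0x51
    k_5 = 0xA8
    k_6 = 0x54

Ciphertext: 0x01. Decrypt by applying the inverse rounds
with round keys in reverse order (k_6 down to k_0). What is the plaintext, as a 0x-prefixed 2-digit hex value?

s_0 = ciphertext = 0x01
s_1 = InvRound(s_0, k_6) = 0x22
s_2 = InvRound(s_1, k_5) = 0x64
s_3 = InvRound(s_2, k_4) = 0xF8
s_4 = InvRound(s_3, k_3) = 0xC1
s_5 = InvRound(s_4, k_2) = 0xFA
s_6 = InvRound(s_5, k_1) = 0x41
s_7 = InvRound(s_6, k_0) = 0x10

0x10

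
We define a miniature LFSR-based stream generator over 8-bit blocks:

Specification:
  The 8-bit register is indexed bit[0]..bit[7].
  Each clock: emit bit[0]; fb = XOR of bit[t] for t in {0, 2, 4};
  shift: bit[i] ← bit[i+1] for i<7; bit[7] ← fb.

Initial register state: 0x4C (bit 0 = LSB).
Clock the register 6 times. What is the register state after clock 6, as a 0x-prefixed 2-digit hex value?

0xAD

reg_0 = 0x4C
clock 1: out=0, reg = 0xA6
clock 2: out=0, reg = 0xD3
clock 3: out=1, reg = 0x69
clock 4: out=1, reg = 0xB4
clock 5: out=0, reg = 0x5A
clock 6: out=0, reg = 0xAD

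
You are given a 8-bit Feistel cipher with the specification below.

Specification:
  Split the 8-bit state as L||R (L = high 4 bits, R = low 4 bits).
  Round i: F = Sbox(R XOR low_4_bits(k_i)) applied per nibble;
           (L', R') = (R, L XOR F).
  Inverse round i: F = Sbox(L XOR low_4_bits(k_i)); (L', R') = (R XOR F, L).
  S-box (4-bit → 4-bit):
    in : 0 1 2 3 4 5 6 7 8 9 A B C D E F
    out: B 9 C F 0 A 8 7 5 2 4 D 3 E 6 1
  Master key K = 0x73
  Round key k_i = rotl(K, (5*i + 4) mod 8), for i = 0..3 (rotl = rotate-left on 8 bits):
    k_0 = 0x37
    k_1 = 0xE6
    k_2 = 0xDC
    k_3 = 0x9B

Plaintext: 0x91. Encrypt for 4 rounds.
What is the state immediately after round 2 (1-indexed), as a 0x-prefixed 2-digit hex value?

0x16

s_0 = plaintext = 0x91
s_1 = Round(s_0, k_0) = 0x11
s_2 = Round(s_1, k_1) = 0x16
s_3 = Round(s_2, k_2) = 0x65
s_4 = Round(s_3, k_3) = 0x50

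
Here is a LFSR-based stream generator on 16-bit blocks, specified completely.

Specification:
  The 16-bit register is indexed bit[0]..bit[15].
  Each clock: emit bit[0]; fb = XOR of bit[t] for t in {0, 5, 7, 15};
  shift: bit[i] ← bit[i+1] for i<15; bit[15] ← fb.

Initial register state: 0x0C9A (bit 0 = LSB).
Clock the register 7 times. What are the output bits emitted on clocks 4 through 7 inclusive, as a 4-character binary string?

reg_0 = 0x0C9A
clock 1: out=0, reg = 0x864D
clock 2: out=1, reg = 0x4326
clock 3: out=0, reg = 0xA193
clock 4: out=1, reg = 0xD0C9
clock 5: out=1, reg = 0xE864
clock 6: out=0, reg = 0x7432
clock 7: out=0, reg = 0xBA19

1100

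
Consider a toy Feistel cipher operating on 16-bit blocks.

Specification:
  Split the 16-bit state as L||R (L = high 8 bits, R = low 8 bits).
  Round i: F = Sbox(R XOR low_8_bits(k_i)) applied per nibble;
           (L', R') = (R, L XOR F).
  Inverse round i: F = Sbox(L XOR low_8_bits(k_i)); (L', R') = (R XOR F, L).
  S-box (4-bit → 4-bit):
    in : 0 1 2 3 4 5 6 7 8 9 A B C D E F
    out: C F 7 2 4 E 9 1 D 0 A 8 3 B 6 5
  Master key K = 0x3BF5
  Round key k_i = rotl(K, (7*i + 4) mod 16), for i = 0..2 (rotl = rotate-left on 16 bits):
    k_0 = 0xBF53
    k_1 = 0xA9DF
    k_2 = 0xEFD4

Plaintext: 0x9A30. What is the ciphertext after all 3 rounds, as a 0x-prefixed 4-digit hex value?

s_0 = plaintext = 0x9A30
s_1 = Round(s_0, k_0) = 0x3008
s_2 = Round(s_1, k_1) = 0x0881
s_3 = Round(s_2, k_2) = 0x81E6

0x81E6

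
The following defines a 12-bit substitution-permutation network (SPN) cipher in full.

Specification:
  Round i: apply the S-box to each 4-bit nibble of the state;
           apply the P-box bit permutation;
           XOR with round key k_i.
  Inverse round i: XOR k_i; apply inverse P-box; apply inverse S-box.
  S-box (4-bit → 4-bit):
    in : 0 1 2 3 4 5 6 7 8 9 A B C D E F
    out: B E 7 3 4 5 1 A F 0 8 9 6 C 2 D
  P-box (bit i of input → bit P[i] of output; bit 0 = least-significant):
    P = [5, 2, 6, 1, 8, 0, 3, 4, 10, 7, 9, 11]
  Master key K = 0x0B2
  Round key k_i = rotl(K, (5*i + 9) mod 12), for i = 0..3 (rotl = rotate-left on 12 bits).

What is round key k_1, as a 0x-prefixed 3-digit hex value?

0x2C8

K = 0x0B2
k_0 = rotl(K, (5*0+9) mod 12) = rotl(K, 9) = 0x416
k_1 = rotl(K, (5*1+9) mod 12) = rotl(K, 2) = 0x2C8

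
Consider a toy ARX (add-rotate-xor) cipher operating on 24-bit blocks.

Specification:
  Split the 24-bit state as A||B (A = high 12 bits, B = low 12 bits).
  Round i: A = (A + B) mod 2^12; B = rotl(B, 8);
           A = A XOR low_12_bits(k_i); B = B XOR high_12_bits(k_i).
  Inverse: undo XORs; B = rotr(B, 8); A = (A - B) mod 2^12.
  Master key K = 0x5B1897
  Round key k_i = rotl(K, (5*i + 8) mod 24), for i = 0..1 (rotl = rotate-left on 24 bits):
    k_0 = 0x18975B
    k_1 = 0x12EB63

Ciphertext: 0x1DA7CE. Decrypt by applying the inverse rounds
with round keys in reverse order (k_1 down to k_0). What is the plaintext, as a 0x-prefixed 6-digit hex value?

s_0 = ciphertext = 0x1DA7CE
s_1 = InvRound(s_0, k_1) = 0xCB3E06
s_2 = InvRound(s_1, k_0) = 0x2E98FF

0x2E98FF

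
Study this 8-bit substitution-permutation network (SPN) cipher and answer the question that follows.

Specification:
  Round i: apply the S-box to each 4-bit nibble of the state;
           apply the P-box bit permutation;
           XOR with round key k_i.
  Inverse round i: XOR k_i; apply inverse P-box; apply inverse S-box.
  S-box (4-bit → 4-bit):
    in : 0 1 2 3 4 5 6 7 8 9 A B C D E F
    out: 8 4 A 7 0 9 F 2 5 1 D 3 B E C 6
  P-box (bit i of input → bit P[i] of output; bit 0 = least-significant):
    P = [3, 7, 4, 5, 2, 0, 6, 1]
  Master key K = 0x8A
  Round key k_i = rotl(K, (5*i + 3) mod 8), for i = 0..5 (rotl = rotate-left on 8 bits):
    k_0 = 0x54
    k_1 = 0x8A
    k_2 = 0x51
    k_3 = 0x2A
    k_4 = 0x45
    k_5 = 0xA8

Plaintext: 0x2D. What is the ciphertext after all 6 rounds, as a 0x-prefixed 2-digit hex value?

s_0 = plaintext = 0x2D
s_1 = Round(s_0, k_0) = 0xE7
s_2 = Round(s_1, k_1) = 0x48
s_3 = Round(s_2, k_2) = 0x49
s_4 = Round(s_3, k_3) = 0x22
s_5 = Round(s_4, k_4) = 0xE6
s_6 = Round(s_5, k_5) = 0x52

0x52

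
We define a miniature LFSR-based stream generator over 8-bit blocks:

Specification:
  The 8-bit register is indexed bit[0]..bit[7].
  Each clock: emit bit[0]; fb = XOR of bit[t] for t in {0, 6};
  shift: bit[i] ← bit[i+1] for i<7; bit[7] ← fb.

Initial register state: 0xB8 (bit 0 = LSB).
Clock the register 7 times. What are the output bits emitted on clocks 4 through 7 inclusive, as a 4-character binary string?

1110

reg_0 = 0xB8
clock 1: out=0, reg = 0x5C
clock 2: out=0, reg = 0xAE
clock 3: out=0, reg = 0x57
clock 4: out=1, reg = 0x2B
clock 5: out=1, reg = 0x95
clock 6: out=1, reg = 0xCA
clock 7: out=0, reg = 0xE5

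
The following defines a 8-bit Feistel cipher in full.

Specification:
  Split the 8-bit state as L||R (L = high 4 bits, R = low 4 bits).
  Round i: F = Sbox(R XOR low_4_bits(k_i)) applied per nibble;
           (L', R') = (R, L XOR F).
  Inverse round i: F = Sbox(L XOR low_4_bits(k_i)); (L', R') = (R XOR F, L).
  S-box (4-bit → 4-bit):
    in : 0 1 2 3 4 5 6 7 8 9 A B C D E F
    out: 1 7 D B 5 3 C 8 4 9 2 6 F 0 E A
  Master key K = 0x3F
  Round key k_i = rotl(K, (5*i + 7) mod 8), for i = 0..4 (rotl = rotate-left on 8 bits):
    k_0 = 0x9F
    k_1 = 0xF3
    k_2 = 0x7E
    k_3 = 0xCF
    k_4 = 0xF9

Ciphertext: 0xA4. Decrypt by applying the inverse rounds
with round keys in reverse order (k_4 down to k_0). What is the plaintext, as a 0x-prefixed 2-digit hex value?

s_0 = ciphertext = 0xA4
s_1 = InvRound(s_0, k_4) = 0xFA
s_2 = InvRound(s_1, k_3) = 0xBF
s_3 = InvRound(s_2, k_2) = 0xCB
s_4 = InvRound(s_3, k_1) = 0x1C
s_5 = InvRound(s_4, k_0) = 0x21

0x21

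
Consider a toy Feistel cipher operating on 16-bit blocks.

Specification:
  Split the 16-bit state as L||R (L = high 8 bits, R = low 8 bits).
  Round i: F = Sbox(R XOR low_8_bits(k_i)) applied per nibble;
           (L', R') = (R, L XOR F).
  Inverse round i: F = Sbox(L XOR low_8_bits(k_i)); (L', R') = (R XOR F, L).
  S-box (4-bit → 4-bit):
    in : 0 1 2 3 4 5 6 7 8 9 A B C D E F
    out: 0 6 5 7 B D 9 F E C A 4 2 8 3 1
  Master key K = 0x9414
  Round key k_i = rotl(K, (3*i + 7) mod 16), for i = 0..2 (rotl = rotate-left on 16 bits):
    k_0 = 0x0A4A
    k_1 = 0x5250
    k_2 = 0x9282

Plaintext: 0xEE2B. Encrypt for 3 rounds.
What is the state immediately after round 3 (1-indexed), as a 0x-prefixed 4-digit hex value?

s_0 = plaintext = 0xEE2B
s_1 = Round(s_0, k_0) = 0x2B78
s_2 = Round(s_1, k_1) = 0x7875
s_3 = Round(s_2, k_2) = 0x7567

0x7567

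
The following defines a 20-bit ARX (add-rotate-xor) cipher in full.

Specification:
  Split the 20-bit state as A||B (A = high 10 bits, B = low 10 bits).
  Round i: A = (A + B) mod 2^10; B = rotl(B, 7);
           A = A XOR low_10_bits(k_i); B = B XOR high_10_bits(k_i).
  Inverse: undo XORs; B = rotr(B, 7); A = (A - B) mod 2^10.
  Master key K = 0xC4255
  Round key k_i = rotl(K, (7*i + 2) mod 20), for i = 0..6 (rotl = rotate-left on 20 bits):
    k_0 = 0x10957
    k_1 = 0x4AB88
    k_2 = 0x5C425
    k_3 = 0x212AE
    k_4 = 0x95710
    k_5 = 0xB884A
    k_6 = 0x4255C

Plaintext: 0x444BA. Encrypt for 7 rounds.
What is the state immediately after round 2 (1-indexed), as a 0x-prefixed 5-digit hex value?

0x9E780

s_0 = plaintext = 0x444BA
s_1 = Round(s_0, k_0) = 0x27155
s_2 = Round(s_1, k_1) = 0x9E780
s_3 = Round(s_2, k_2) = 0x77101
s_4 = Round(s_3, k_3) = 0x1CC24
s_5 = Round(s_4, k_4) = 0xE1C51
s_6 = Round(s_5, k_5) = 0xE4A68
s_7 = Round(s_6, k_6) = 0x29944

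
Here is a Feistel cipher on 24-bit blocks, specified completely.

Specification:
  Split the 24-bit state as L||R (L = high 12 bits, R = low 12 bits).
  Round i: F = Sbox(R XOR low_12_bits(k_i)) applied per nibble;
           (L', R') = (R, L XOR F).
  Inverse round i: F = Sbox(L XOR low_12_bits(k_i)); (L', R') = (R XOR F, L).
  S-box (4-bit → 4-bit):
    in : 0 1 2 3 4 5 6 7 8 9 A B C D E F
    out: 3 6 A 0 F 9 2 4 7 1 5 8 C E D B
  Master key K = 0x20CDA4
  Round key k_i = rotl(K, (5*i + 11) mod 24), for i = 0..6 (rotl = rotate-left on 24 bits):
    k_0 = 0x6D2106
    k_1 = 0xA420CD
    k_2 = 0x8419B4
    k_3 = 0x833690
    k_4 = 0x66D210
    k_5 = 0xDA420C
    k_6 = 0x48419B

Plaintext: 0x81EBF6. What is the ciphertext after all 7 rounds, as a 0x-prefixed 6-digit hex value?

0x15C211

s_0 = plaintext = 0x81EBF6
s_1 = Round(s_0, k_0) = 0xBF6DAD
s_2 = Round(s_1, k_1) = 0xDAD5D5
s_3 = Round(s_2, k_2) = 0x5D518B
s_4 = Round(s_3, k_3) = 0x18B1BD
s_5 = Round(s_4, k_4) = 0x1BD1D5
s_6 = Round(s_5, k_5) = 0x1D515C
s_7 = Round(s_6, k_6) = 0x15C211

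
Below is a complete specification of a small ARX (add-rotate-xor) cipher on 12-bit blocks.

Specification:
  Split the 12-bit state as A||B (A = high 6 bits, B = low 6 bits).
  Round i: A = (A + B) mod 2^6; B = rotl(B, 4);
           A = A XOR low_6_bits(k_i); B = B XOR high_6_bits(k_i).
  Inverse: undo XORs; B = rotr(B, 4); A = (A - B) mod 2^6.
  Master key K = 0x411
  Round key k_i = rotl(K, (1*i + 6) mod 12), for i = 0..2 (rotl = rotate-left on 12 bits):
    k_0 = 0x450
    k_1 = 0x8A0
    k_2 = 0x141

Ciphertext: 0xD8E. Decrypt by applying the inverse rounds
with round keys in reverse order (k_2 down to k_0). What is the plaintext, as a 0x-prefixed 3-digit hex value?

0xF66

s_0 = ciphertext = 0xD8E
s_1 = InvRound(s_0, k_2) = 0x2EC
s_2 = InvRound(s_1, k_1) = 0xCF8
s_3 = InvRound(s_2, k_0) = 0xF66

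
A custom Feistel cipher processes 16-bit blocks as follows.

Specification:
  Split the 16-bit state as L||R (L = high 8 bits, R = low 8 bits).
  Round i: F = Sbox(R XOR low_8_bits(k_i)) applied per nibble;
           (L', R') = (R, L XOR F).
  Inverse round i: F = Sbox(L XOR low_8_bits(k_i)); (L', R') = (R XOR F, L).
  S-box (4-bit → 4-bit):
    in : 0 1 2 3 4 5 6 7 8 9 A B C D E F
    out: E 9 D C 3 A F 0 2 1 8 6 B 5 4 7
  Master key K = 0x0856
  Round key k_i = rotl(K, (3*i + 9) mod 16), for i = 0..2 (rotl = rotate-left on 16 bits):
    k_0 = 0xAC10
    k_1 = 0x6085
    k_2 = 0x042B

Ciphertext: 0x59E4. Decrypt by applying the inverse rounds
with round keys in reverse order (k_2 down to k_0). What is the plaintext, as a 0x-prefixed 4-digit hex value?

0x84A2

s_0 = ciphertext = 0x59E4
s_1 = InvRound(s_0, k_2) = 0xE959
s_2 = InvRound(s_1, k_1) = 0xA2E9
s_3 = InvRound(s_2, k_0) = 0x84A2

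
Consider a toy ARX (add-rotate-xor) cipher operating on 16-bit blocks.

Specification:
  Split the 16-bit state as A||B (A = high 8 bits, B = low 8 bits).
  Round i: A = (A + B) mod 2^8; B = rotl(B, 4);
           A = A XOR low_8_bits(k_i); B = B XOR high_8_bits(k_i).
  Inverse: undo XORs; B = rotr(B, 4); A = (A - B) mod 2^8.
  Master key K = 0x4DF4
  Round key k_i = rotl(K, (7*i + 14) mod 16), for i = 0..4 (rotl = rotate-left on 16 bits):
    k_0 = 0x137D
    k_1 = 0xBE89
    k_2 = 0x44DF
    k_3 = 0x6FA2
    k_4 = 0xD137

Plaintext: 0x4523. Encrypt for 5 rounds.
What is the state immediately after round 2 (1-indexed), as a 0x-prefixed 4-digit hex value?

s_0 = plaintext = 0x4523
s_1 = Round(s_0, k_0) = 0x1521
s_2 = Round(s_1, k_1) = 0xBFAC
s_3 = Round(s_2, k_2) = 0xB48E
s_4 = Round(s_3, k_3) = 0xE087
s_5 = Round(s_4, k_4) = 0x50A9

0xBFAC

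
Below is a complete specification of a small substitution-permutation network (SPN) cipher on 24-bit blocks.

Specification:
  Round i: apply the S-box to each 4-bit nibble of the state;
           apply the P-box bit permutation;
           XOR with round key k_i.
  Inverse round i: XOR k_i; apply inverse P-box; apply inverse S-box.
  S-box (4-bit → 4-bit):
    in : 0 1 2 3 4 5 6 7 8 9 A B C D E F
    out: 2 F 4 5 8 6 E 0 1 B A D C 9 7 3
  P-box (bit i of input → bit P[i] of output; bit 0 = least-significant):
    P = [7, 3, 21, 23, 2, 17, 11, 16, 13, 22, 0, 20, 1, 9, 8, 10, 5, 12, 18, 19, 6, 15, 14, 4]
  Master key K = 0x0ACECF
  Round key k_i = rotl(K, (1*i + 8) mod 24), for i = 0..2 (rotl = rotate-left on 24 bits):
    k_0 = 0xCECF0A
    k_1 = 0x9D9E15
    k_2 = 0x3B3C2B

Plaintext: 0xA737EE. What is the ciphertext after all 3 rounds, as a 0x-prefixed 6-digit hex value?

s_0 = plaintext = 0xA737EE
s_1 = Round(s_0, k_0) = 0xEC4694
s_2 = Round(s_1, k_1) = 0x425A50
s_3 = Round(s_2, k_2) = 0x6D3733

0x6D3733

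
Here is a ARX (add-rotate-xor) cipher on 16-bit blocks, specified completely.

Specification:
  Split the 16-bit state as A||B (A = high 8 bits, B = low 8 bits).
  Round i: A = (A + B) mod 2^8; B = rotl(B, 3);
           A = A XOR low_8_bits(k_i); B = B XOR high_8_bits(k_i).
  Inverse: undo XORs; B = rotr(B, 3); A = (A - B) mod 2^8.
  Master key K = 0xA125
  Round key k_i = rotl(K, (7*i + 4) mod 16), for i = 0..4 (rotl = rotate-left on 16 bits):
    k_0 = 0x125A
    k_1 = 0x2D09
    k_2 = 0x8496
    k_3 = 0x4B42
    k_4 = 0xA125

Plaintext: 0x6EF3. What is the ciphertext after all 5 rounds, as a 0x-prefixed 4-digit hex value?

s_0 = plaintext = 0x6EF3
s_1 = Round(s_0, k_0) = 0x3B8D
s_2 = Round(s_1, k_1) = 0xC141
s_3 = Round(s_2, k_2) = 0x948E
s_4 = Round(s_3, k_3) = 0x603F
s_5 = Round(s_4, k_4) = 0xBA58

0xBA58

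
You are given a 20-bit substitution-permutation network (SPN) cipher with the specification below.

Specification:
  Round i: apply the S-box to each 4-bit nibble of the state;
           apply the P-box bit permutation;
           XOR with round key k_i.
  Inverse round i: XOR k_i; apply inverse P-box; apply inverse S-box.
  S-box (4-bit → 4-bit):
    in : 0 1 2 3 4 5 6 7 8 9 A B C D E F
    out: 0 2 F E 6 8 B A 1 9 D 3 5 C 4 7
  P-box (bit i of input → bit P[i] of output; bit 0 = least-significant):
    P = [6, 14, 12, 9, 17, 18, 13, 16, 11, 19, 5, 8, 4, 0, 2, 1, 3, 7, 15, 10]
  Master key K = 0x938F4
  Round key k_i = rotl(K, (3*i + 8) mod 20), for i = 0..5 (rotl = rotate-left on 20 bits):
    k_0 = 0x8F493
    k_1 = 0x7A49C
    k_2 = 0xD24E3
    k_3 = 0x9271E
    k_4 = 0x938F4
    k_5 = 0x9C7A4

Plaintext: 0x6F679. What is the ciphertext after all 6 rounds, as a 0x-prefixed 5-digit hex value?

s_0 = plaintext = 0x6F679
s_1 = Round(s_0, k_0) = 0x5FB4E
s_2 = Round(s_1, k_1) = 0xB9889
s_3 = Round(s_2, k_2) = 0xF2E39
s_4 = Round(s_3, k_3) = 0xC85E1
s_5 = Round(s_4, k_4) = 0x9D9EC
s_6 = Round(s_5, k_5) = 0x9FAEA

0x9FAEA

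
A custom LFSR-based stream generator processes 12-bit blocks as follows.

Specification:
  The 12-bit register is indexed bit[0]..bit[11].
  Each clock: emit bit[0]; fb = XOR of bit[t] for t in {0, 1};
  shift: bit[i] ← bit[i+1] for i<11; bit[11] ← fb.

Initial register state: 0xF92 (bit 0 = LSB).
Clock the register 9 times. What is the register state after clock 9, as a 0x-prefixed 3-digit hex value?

reg_0 = 0xF92
clock 1: out=0, reg = 0xFC9
clock 2: out=1, reg = 0xFE4
clock 3: out=0, reg = 0x7F2
clock 4: out=0, reg = 0xBF9
clock 5: out=1, reg = 0xDFC
clock 6: out=0, reg = 0x6FE
clock 7: out=0, reg = 0xB7F
clock 8: out=1, reg = 0x5BF
clock 9: out=1, reg = 0x2DF

0x2DF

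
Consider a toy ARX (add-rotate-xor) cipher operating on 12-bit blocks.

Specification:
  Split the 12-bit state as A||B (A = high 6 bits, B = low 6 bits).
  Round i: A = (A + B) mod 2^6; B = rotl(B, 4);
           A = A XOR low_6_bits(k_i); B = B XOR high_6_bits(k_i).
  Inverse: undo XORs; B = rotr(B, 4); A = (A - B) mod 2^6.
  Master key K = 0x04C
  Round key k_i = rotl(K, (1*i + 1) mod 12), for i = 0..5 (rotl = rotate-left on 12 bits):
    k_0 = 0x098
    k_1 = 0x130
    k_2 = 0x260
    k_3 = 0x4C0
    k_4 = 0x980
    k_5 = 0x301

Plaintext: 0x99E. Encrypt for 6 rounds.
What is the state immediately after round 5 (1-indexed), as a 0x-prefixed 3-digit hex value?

s_0 = plaintext = 0x99E
s_1 = Round(s_0, k_0) = 0x725
s_2 = Round(s_1, k_1) = 0xC5D
s_3 = Round(s_2, k_2) = 0xB9E
s_4 = Round(s_3, k_3) = 0x334
s_5 = Round(s_4, k_4) = 0x02B
s_6 = Round(s_5, k_5) = 0xAB6

0x02B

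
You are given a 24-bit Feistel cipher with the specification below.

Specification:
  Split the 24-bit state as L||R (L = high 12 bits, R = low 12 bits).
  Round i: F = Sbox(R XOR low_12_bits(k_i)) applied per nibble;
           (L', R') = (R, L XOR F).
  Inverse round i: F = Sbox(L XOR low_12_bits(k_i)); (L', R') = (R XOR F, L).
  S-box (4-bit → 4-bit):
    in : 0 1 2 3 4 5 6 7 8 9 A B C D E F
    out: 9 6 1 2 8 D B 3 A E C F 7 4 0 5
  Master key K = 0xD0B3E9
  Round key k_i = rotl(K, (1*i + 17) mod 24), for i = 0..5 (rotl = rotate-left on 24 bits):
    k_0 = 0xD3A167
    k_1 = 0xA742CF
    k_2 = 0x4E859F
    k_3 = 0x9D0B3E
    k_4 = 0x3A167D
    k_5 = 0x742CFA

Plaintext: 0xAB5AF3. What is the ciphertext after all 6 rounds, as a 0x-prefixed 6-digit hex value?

s_0 = plaintext = 0xAB5AF3
s_1 = Round(s_0, k_0) = 0xAF355D
s_2 = Round(s_1, k_1) = 0x55D912
s_3 = Round(s_2, k_2) = 0x9122F9
s_4 = Round(s_3, k_3) = 0x2F9761
s_5 = Round(s_4, k_4) = 0x76149E
s_6 = Round(s_5, k_5) = 0x49EDD9

0x49EDD9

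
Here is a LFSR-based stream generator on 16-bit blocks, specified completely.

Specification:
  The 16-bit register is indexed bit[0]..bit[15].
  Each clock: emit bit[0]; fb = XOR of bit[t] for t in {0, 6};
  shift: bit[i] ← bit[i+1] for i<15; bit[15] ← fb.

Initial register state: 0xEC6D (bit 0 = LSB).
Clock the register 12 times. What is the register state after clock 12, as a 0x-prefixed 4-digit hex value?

0xFDCE

reg_0 = 0xEC6D
clock 1: out=1, reg = 0x7636
clock 2: out=0, reg = 0x3B1B
clock 3: out=1, reg = 0x9D8D
clock 4: out=1, reg = 0xCEC6
clock 5: out=0, reg = 0xE763
clock 6: out=1, reg = 0x73B1
clock 7: out=1, reg = 0xB9D8
clock 8: out=0, reg = 0xDCEC
clock 9: out=0, reg = 0xEE76
clock 10: out=0, reg = 0xF73B
clock 11: out=1, reg = 0xFB9D
clock 12: out=1, reg = 0xFDCE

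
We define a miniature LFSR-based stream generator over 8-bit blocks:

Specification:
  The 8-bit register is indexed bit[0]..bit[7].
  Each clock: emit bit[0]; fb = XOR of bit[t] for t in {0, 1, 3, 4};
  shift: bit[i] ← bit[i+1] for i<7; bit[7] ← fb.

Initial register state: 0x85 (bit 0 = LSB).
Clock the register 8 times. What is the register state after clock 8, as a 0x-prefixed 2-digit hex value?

0x4F

reg_0 = 0x85
clock 1: out=1, reg = 0xC2
clock 2: out=0, reg = 0xE1
clock 3: out=1, reg = 0xF0
clock 4: out=0, reg = 0xF8
clock 5: out=0, reg = 0x7C
clock 6: out=0, reg = 0x3E
clock 7: out=0, reg = 0x9F
clock 8: out=1, reg = 0x4F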